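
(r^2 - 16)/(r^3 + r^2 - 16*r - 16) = 1/(r + 1)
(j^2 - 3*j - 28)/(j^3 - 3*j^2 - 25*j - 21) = (j + 4)/(j^2 + 4*j + 3)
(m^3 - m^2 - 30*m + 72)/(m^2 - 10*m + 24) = (m^2 + 3*m - 18)/(m - 6)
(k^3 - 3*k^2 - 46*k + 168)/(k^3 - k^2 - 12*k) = (k^2 + k - 42)/(k*(k + 3))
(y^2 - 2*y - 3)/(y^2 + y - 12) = (y + 1)/(y + 4)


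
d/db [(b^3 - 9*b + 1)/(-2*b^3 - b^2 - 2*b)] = (-b^4 - 40*b^3 - 3*b^2 + 2*b + 2)/(b^2*(4*b^4 + 4*b^3 + 9*b^2 + 4*b + 4))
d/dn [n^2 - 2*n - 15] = 2*n - 2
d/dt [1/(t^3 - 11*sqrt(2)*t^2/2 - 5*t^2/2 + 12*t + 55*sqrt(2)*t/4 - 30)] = 4*(-12*t^2 + 20*t + 44*sqrt(2)*t - 55*sqrt(2) - 48)/(4*t^3 - 22*sqrt(2)*t^2 - 10*t^2 + 48*t + 55*sqrt(2)*t - 120)^2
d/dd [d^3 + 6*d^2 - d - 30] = 3*d^2 + 12*d - 1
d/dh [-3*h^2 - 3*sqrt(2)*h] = -6*h - 3*sqrt(2)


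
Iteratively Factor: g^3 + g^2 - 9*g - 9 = (g + 1)*(g^2 - 9) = (g + 1)*(g + 3)*(g - 3)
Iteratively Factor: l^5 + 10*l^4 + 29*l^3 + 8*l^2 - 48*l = (l - 1)*(l^4 + 11*l^3 + 40*l^2 + 48*l) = (l - 1)*(l + 3)*(l^3 + 8*l^2 + 16*l) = (l - 1)*(l + 3)*(l + 4)*(l^2 + 4*l) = l*(l - 1)*(l + 3)*(l + 4)*(l + 4)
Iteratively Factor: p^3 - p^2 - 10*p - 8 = (p + 2)*(p^2 - 3*p - 4) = (p + 1)*(p + 2)*(p - 4)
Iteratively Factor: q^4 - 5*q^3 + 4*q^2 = (q - 4)*(q^3 - q^2) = q*(q - 4)*(q^2 - q) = q^2*(q - 4)*(q - 1)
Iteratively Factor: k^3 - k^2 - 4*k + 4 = (k + 2)*(k^2 - 3*k + 2) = (k - 2)*(k + 2)*(k - 1)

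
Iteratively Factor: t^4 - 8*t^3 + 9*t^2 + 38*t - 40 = (t - 4)*(t^3 - 4*t^2 - 7*t + 10) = (t - 4)*(t - 1)*(t^2 - 3*t - 10) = (t - 4)*(t - 1)*(t + 2)*(t - 5)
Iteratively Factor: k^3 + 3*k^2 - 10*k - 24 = (k - 3)*(k^2 + 6*k + 8) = (k - 3)*(k + 4)*(k + 2)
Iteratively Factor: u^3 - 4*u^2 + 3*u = (u)*(u^2 - 4*u + 3) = u*(u - 3)*(u - 1)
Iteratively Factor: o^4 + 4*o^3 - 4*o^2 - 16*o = (o)*(o^3 + 4*o^2 - 4*o - 16) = o*(o - 2)*(o^2 + 6*o + 8) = o*(o - 2)*(o + 2)*(o + 4)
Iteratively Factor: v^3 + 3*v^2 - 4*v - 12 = (v + 3)*(v^2 - 4) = (v - 2)*(v + 3)*(v + 2)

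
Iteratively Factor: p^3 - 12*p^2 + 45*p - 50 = (p - 2)*(p^2 - 10*p + 25) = (p - 5)*(p - 2)*(p - 5)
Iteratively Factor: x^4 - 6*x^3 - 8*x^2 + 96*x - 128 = (x - 4)*(x^3 - 2*x^2 - 16*x + 32) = (x - 4)*(x - 2)*(x^2 - 16) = (x - 4)*(x - 2)*(x + 4)*(x - 4)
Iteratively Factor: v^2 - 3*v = (v - 3)*(v)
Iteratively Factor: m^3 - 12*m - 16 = (m - 4)*(m^2 + 4*m + 4) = (m - 4)*(m + 2)*(m + 2)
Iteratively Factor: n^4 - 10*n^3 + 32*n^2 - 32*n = (n - 4)*(n^3 - 6*n^2 + 8*n) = (n - 4)*(n - 2)*(n^2 - 4*n) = n*(n - 4)*(n - 2)*(n - 4)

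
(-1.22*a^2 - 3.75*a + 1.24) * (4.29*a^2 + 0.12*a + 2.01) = -5.2338*a^4 - 16.2339*a^3 + 2.4174*a^2 - 7.3887*a + 2.4924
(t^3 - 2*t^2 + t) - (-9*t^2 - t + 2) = t^3 + 7*t^2 + 2*t - 2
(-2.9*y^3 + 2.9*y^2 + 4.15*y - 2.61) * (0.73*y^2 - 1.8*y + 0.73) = -2.117*y^5 + 7.337*y^4 - 4.3075*y^3 - 7.2583*y^2 + 7.7275*y - 1.9053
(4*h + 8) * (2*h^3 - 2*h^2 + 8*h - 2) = 8*h^4 + 8*h^3 + 16*h^2 + 56*h - 16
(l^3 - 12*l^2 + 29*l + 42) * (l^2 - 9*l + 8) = l^5 - 21*l^4 + 145*l^3 - 315*l^2 - 146*l + 336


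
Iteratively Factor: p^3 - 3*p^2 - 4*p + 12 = (p + 2)*(p^2 - 5*p + 6) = (p - 2)*(p + 2)*(p - 3)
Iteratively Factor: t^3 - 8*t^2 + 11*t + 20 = (t - 5)*(t^2 - 3*t - 4) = (t - 5)*(t - 4)*(t + 1)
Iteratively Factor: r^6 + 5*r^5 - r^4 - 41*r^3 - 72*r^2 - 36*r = (r + 1)*(r^5 + 4*r^4 - 5*r^3 - 36*r^2 - 36*r) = (r + 1)*(r + 2)*(r^4 + 2*r^3 - 9*r^2 - 18*r) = (r + 1)*(r + 2)^2*(r^3 - 9*r) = (r + 1)*(r + 2)^2*(r + 3)*(r^2 - 3*r) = r*(r + 1)*(r + 2)^2*(r + 3)*(r - 3)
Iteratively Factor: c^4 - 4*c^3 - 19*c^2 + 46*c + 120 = (c + 2)*(c^3 - 6*c^2 - 7*c + 60) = (c + 2)*(c + 3)*(c^2 - 9*c + 20) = (c - 4)*(c + 2)*(c + 3)*(c - 5)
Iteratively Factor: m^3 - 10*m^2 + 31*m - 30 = (m - 2)*(m^2 - 8*m + 15) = (m - 3)*(m - 2)*(m - 5)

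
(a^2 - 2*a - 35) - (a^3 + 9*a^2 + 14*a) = -a^3 - 8*a^2 - 16*a - 35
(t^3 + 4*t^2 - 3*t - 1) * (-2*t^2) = -2*t^5 - 8*t^4 + 6*t^3 + 2*t^2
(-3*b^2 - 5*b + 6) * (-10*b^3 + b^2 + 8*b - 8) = 30*b^5 + 47*b^4 - 89*b^3 - 10*b^2 + 88*b - 48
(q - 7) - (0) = q - 7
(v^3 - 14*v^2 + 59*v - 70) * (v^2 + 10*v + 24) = v^5 - 4*v^4 - 57*v^3 + 184*v^2 + 716*v - 1680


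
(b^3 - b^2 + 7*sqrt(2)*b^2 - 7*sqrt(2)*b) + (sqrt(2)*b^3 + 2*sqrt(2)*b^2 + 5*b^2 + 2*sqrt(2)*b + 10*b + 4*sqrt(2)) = b^3 + sqrt(2)*b^3 + 4*b^2 + 9*sqrt(2)*b^2 - 5*sqrt(2)*b + 10*b + 4*sqrt(2)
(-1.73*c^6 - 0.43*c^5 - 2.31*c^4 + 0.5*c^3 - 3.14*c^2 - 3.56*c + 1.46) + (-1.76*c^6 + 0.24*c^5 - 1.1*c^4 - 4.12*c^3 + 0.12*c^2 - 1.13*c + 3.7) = -3.49*c^6 - 0.19*c^5 - 3.41*c^4 - 3.62*c^3 - 3.02*c^2 - 4.69*c + 5.16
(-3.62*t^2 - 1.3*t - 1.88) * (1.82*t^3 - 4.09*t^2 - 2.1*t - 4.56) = -6.5884*t^5 + 12.4398*t^4 + 9.4974*t^3 + 26.9264*t^2 + 9.876*t + 8.5728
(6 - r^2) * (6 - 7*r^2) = 7*r^4 - 48*r^2 + 36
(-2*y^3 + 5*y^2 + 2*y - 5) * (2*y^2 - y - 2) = -4*y^5 + 12*y^4 + 3*y^3 - 22*y^2 + y + 10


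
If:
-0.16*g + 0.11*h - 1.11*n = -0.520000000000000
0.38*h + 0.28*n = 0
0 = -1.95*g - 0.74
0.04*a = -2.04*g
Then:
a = 19.35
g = -0.38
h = -0.36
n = 0.49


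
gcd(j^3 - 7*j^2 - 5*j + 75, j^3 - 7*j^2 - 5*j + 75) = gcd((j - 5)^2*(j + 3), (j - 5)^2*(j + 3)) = j^3 - 7*j^2 - 5*j + 75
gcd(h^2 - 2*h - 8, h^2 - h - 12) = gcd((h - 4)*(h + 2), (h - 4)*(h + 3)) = h - 4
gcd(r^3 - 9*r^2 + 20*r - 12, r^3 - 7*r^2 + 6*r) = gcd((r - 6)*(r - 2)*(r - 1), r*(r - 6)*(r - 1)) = r^2 - 7*r + 6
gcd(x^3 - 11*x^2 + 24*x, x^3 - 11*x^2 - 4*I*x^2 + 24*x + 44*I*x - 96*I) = x^2 - 11*x + 24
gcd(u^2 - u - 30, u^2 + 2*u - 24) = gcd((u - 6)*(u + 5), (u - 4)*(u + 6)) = 1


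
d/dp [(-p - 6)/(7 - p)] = -13/(p - 7)^2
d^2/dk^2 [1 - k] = 0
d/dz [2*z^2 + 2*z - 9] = 4*z + 2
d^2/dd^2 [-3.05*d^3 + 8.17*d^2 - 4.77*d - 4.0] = 16.34 - 18.3*d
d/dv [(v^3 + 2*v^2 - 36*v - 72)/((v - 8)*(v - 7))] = (v^4 - 30*v^3 + 174*v^2 + 368*v - 3096)/(v^4 - 30*v^3 + 337*v^2 - 1680*v + 3136)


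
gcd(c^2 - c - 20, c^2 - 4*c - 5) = c - 5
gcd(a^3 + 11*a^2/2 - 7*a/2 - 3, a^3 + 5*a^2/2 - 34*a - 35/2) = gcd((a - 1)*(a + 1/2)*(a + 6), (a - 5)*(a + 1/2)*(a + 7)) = a + 1/2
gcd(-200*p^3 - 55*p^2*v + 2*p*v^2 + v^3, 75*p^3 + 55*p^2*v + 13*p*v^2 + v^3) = 25*p^2 + 10*p*v + v^2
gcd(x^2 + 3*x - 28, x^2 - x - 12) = x - 4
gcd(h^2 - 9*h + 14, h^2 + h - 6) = h - 2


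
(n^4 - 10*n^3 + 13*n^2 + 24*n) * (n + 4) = n^5 - 6*n^4 - 27*n^3 + 76*n^2 + 96*n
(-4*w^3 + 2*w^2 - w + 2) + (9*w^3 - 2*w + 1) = 5*w^3 + 2*w^2 - 3*w + 3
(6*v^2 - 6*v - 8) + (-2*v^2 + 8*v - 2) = 4*v^2 + 2*v - 10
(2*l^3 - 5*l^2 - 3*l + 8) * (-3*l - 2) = -6*l^4 + 11*l^3 + 19*l^2 - 18*l - 16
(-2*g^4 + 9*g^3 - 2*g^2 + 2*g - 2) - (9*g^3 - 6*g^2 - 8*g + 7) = -2*g^4 + 4*g^2 + 10*g - 9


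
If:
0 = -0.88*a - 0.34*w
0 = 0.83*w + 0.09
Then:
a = 0.04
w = -0.11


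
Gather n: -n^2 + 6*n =-n^2 + 6*n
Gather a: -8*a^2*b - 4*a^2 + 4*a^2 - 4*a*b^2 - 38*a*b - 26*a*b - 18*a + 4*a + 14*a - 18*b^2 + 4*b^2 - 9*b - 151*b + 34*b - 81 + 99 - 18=-8*a^2*b + a*(-4*b^2 - 64*b) - 14*b^2 - 126*b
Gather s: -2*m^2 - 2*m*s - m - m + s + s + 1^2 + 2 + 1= -2*m^2 - 2*m + s*(2 - 2*m) + 4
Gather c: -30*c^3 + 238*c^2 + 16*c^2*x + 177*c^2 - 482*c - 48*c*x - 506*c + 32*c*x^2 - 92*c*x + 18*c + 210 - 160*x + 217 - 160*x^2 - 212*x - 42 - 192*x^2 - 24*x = -30*c^3 + c^2*(16*x + 415) + c*(32*x^2 - 140*x - 970) - 352*x^2 - 396*x + 385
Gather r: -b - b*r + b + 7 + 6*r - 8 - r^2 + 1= -r^2 + r*(6 - b)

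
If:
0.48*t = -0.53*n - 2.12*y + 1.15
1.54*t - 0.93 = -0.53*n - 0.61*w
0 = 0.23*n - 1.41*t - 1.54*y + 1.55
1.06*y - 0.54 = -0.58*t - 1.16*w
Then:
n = 0.02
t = 0.69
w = -0.23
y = 0.38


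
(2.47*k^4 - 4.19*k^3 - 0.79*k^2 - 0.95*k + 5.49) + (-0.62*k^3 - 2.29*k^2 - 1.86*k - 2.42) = 2.47*k^4 - 4.81*k^3 - 3.08*k^2 - 2.81*k + 3.07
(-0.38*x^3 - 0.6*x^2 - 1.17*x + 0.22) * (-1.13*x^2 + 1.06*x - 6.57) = 0.4294*x^5 + 0.2752*x^4 + 3.1827*x^3 + 2.4532*x^2 + 7.9201*x - 1.4454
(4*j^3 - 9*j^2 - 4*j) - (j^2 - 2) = 4*j^3 - 10*j^2 - 4*j + 2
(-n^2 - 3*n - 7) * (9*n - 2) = -9*n^3 - 25*n^2 - 57*n + 14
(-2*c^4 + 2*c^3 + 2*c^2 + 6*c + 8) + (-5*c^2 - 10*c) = -2*c^4 + 2*c^3 - 3*c^2 - 4*c + 8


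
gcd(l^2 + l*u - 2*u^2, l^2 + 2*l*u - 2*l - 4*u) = l + 2*u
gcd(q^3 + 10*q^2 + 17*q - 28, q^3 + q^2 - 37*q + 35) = q^2 + 6*q - 7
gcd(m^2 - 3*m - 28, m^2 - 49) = m - 7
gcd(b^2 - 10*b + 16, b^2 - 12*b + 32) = b - 8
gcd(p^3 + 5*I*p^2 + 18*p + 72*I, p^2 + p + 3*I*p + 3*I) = p + 3*I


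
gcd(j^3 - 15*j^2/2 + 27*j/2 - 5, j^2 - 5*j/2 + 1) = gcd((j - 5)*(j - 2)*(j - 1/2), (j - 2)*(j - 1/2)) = j^2 - 5*j/2 + 1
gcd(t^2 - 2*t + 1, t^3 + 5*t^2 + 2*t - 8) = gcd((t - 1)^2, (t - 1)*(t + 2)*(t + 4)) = t - 1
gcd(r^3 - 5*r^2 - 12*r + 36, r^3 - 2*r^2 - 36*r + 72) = r^2 - 8*r + 12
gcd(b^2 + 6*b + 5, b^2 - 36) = 1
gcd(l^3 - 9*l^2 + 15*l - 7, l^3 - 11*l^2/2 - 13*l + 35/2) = l^2 - 8*l + 7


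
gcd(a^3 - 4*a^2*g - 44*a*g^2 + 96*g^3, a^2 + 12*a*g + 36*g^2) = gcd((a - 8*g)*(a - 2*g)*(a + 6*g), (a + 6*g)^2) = a + 6*g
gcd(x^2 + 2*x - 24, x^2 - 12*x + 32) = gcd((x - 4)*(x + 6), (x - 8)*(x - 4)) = x - 4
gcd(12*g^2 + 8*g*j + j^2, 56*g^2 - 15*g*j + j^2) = 1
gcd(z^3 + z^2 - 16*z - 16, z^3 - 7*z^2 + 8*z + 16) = z^2 - 3*z - 4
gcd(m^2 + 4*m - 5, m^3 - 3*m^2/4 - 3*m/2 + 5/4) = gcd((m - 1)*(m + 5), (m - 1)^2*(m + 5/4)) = m - 1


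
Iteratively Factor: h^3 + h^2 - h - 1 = (h - 1)*(h^2 + 2*h + 1) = (h - 1)*(h + 1)*(h + 1)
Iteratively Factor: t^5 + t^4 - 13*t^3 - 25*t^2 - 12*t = (t)*(t^4 + t^3 - 13*t^2 - 25*t - 12) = t*(t + 1)*(t^3 - 13*t - 12) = t*(t + 1)^2*(t^2 - t - 12) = t*(t + 1)^2*(t + 3)*(t - 4)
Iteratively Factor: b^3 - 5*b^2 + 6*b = (b - 3)*(b^2 - 2*b) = (b - 3)*(b - 2)*(b)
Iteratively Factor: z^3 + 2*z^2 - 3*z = (z + 3)*(z^2 - z) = z*(z + 3)*(z - 1)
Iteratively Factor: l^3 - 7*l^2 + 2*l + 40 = (l - 4)*(l^2 - 3*l - 10) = (l - 5)*(l - 4)*(l + 2)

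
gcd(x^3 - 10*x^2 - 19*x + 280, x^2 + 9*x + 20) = x + 5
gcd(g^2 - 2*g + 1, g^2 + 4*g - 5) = g - 1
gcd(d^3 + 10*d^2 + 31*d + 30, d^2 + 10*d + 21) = d + 3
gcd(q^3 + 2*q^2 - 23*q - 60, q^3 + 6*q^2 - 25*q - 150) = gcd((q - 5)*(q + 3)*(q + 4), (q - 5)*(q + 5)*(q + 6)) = q - 5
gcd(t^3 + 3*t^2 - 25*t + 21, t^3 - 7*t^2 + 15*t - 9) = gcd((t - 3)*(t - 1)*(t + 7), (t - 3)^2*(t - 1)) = t^2 - 4*t + 3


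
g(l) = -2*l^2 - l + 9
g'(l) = -4*l - 1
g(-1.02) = 7.94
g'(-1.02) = 3.08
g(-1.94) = 3.41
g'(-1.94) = 6.76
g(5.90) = -66.52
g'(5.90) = -24.60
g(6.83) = -91.13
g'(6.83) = -28.32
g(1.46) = 3.28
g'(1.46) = -6.84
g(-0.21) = 9.12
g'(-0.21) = -0.16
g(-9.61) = -166.09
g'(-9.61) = 37.44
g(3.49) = -18.85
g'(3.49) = -14.96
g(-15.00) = -426.00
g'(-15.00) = 59.00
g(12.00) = -291.00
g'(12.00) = -49.00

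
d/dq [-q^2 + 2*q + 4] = 2 - 2*q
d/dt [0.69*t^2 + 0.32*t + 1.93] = 1.38*t + 0.32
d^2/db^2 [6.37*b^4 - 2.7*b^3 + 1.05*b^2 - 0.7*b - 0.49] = 76.44*b^2 - 16.2*b + 2.1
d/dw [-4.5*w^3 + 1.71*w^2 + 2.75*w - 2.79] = -13.5*w^2 + 3.42*w + 2.75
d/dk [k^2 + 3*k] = 2*k + 3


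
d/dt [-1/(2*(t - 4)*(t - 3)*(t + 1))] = ((t - 4)*(t - 3) + (t - 4)*(t + 1) + (t - 3)*(t + 1))/(2*(t - 4)^2*(t - 3)^2*(t + 1)^2)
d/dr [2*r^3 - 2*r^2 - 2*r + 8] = 6*r^2 - 4*r - 2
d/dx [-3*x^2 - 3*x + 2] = -6*x - 3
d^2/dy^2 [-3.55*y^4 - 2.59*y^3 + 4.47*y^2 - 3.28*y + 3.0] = -42.6*y^2 - 15.54*y + 8.94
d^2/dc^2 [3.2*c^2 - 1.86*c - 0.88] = 6.40000000000000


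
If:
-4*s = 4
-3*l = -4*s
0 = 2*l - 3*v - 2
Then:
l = -4/3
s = -1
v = -14/9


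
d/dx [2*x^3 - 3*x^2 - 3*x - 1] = 6*x^2 - 6*x - 3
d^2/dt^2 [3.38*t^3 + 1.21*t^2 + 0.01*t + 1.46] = 20.28*t + 2.42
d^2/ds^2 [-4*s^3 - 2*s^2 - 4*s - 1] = -24*s - 4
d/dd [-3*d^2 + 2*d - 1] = 2 - 6*d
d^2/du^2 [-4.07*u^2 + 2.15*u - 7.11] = -8.14000000000000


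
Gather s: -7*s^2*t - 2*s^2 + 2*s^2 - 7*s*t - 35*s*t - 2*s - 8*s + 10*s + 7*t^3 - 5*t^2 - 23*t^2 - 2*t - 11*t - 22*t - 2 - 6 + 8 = -7*s^2*t - 42*s*t + 7*t^3 - 28*t^2 - 35*t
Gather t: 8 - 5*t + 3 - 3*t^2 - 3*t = -3*t^2 - 8*t + 11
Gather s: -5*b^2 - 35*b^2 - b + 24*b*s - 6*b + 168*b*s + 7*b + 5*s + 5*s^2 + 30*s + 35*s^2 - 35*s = -40*b^2 + 192*b*s + 40*s^2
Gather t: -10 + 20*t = 20*t - 10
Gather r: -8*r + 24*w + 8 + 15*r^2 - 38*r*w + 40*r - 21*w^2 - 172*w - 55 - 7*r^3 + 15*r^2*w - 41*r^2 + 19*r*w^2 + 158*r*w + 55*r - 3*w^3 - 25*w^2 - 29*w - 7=-7*r^3 + r^2*(15*w - 26) + r*(19*w^2 + 120*w + 87) - 3*w^3 - 46*w^2 - 177*w - 54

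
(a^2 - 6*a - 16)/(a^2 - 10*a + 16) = (a + 2)/(a - 2)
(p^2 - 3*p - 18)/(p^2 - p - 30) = (p + 3)/(p + 5)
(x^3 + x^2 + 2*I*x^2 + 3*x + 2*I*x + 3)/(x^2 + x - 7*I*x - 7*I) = (x^2 + 2*I*x + 3)/(x - 7*I)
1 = 1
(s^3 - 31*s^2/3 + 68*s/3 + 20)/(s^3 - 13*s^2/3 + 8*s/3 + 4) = (s^2 - 11*s + 30)/(s^2 - 5*s + 6)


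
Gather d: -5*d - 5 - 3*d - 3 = -8*d - 8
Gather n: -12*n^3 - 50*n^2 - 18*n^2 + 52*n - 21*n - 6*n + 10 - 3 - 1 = -12*n^3 - 68*n^2 + 25*n + 6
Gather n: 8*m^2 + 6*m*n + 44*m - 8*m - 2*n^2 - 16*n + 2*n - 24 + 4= 8*m^2 + 36*m - 2*n^2 + n*(6*m - 14) - 20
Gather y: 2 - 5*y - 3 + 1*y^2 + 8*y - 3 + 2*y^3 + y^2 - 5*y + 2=2*y^3 + 2*y^2 - 2*y - 2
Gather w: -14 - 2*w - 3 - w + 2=-3*w - 15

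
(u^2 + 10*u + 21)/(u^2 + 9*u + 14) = (u + 3)/(u + 2)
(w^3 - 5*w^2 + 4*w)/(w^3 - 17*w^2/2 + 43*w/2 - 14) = 2*w/(2*w - 7)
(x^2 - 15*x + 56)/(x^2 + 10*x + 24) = (x^2 - 15*x + 56)/(x^2 + 10*x + 24)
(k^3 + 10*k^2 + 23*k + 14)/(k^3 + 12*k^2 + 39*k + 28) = (k + 2)/(k + 4)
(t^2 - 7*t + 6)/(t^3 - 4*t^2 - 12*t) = (t - 1)/(t*(t + 2))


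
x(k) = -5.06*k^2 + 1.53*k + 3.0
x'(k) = 1.53 - 10.12*k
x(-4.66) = -114.01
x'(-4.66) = 48.69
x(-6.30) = -207.47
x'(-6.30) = 65.29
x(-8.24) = -353.17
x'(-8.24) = 84.92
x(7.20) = -248.29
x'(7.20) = -71.33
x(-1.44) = -9.70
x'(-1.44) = 16.10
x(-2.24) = -25.82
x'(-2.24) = 24.20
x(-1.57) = -11.87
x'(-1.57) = 17.42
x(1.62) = -7.80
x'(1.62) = -14.86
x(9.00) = -393.09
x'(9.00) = -89.55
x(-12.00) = -744.00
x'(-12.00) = 122.97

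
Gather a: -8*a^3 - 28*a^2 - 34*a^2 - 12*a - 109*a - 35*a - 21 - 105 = -8*a^3 - 62*a^2 - 156*a - 126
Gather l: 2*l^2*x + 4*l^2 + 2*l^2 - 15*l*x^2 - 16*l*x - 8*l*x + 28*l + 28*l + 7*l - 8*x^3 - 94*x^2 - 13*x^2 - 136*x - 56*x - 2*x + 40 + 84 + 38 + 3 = l^2*(2*x + 6) + l*(-15*x^2 - 24*x + 63) - 8*x^3 - 107*x^2 - 194*x + 165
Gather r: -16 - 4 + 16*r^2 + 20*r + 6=16*r^2 + 20*r - 14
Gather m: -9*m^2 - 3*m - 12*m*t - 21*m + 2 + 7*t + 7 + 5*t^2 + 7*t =-9*m^2 + m*(-12*t - 24) + 5*t^2 + 14*t + 9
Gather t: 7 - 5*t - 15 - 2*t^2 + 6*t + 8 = -2*t^2 + t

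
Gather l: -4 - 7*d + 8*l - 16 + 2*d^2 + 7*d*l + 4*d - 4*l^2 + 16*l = 2*d^2 - 3*d - 4*l^2 + l*(7*d + 24) - 20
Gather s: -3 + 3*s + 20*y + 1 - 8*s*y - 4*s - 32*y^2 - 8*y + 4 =s*(-8*y - 1) - 32*y^2 + 12*y + 2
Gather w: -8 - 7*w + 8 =-7*w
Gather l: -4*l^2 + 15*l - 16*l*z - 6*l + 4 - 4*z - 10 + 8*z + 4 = -4*l^2 + l*(9 - 16*z) + 4*z - 2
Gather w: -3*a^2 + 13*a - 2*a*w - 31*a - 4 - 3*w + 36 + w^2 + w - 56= -3*a^2 - 18*a + w^2 + w*(-2*a - 2) - 24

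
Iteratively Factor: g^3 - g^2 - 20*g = (g)*(g^2 - g - 20) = g*(g + 4)*(g - 5)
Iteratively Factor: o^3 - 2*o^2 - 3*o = (o - 3)*(o^2 + o) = (o - 3)*(o + 1)*(o)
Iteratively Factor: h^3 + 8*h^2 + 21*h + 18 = (h + 3)*(h^2 + 5*h + 6) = (h + 3)^2*(h + 2)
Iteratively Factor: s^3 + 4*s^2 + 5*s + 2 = (s + 2)*(s^2 + 2*s + 1) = (s + 1)*(s + 2)*(s + 1)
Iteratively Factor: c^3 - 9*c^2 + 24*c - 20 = (c - 2)*(c^2 - 7*c + 10) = (c - 2)^2*(c - 5)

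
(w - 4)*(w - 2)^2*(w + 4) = w^4 - 4*w^3 - 12*w^2 + 64*w - 64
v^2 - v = v*(v - 1)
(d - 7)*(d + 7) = d^2 - 49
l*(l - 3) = l^2 - 3*l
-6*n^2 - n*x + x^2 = (-3*n + x)*(2*n + x)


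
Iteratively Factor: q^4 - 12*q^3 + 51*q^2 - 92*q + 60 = (q - 2)*(q^3 - 10*q^2 + 31*q - 30) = (q - 2)^2*(q^2 - 8*q + 15) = (q - 5)*(q - 2)^2*(q - 3)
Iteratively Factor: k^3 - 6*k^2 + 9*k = (k - 3)*(k^2 - 3*k) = (k - 3)^2*(k)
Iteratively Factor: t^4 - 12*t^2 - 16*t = (t + 2)*(t^3 - 2*t^2 - 8*t) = t*(t + 2)*(t^2 - 2*t - 8) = t*(t - 4)*(t + 2)*(t + 2)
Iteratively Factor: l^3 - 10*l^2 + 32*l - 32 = (l - 4)*(l^2 - 6*l + 8) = (l - 4)^2*(l - 2)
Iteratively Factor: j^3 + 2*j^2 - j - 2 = (j + 2)*(j^2 - 1) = (j + 1)*(j + 2)*(j - 1)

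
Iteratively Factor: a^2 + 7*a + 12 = (a + 4)*(a + 3)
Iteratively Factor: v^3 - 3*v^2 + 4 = (v + 1)*(v^2 - 4*v + 4) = (v - 2)*(v + 1)*(v - 2)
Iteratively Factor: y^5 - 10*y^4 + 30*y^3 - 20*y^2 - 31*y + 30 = (y - 3)*(y^4 - 7*y^3 + 9*y^2 + 7*y - 10) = (y - 3)*(y - 1)*(y^3 - 6*y^2 + 3*y + 10) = (y - 5)*(y - 3)*(y - 1)*(y^2 - y - 2) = (y - 5)*(y - 3)*(y - 2)*(y - 1)*(y + 1)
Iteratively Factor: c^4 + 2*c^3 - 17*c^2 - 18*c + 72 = (c - 2)*(c^3 + 4*c^2 - 9*c - 36) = (c - 2)*(c + 3)*(c^2 + c - 12) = (c - 2)*(c + 3)*(c + 4)*(c - 3)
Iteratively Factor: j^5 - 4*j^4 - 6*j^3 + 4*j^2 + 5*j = (j - 5)*(j^4 + j^3 - j^2 - j) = (j - 5)*(j + 1)*(j^3 - j) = (j - 5)*(j - 1)*(j + 1)*(j^2 + j) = j*(j - 5)*(j - 1)*(j + 1)*(j + 1)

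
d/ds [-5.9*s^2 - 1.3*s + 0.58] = -11.8*s - 1.3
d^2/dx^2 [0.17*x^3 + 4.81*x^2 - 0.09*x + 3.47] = 1.02*x + 9.62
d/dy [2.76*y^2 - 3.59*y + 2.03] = 5.52*y - 3.59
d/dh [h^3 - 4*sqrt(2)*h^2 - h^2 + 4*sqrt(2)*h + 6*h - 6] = 3*h^2 - 8*sqrt(2)*h - 2*h + 4*sqrt(2) + 6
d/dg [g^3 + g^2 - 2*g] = 3*g^2 + 2*g - 2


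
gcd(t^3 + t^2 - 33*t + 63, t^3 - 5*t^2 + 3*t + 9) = t^2 - 6*t + 9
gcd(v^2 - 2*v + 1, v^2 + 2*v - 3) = v - 1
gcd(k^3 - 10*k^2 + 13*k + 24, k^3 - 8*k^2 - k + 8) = k^2 - 7*k - 8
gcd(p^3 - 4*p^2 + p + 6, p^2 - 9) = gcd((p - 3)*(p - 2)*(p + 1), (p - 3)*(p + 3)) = p - 3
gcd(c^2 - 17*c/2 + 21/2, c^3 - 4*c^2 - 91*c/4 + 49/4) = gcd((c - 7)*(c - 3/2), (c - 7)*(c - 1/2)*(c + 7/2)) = c - 7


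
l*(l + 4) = l^2 + 4*l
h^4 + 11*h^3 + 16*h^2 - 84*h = h*(h - 2)*(h + 6)*(h + 7)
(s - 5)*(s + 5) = s^2 - 25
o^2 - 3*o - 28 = (o - 7)*(o + 4)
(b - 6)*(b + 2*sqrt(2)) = b^2 - 6*b + 2*sqrt(2)*b - 12*sqrt(2)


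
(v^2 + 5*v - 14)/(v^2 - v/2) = 2*(v^2 + 5*v - 14)/(v*(2*v - 1))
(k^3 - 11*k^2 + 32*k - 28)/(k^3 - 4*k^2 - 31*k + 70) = (k - 2)/(k + 5)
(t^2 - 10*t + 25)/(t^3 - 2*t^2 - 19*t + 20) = (t - 5)/(t^2 + 3*t - 4)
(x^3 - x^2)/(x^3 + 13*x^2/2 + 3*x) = 2*x*(x - 1)/(2*x^2 + 13*x + 6)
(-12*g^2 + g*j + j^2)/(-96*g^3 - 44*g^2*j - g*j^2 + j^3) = (3*g - j)/(24*g^2 + 5*g*j - j^2)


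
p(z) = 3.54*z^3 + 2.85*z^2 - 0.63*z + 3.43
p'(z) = 10.62*z^2 + 5.7*z - 0.63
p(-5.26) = -429.59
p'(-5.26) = 263.22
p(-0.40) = 3.91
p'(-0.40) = -1.21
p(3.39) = 171.96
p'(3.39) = 140.74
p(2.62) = 85.01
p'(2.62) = 87.20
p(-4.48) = -254.85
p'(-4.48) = 186.98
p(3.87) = 248.86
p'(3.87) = 180.48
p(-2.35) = -25.29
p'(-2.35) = 44.62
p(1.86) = 34.90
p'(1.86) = 46.71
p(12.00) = 6523.39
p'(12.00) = 1597.05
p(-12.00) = -5695.73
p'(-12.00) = 1460.25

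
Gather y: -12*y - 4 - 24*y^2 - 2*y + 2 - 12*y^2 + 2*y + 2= -36*y^2 - 12*y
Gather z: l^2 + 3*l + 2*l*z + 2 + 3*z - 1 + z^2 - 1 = l^2 + 3*l + z^2 + z*(2*l + 3)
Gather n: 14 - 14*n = 14 - 14*n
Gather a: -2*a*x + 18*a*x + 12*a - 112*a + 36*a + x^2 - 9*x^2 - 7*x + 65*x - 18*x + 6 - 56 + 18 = a*(16*x - 64) - 8*x^2 + 40*x - 32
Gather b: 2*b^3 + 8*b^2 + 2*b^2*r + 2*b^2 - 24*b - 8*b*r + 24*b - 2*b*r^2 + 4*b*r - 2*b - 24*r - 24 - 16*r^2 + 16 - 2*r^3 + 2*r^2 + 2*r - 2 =2*b^3 + b^2*(2*r + 10) + b*(-2*r^2 - 4*r - 2) - 2*r^3 - 14*r^2 - 22*r - 10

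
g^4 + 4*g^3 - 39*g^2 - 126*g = g*(g - 6)*(g + 3)*(g + 7)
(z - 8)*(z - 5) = z^2 - 13*z + 40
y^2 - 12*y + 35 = (y - 7)*(y - 5)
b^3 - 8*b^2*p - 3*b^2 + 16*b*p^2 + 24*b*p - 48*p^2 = (b - 3)*(b - 4*p)^2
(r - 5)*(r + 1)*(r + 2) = r^3 - 2*r^2 - 13*r - 10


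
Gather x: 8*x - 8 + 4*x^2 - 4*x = 4*x^2 + 4*x - 8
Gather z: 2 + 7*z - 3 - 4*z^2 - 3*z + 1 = -4*z^2 + 4*z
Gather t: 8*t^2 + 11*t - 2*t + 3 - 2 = 8*t^2 + 9*t + 1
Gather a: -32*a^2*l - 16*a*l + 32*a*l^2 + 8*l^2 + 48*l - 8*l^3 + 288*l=-32*a^2*l + a*(32*l^2 - 16*l) - 8*l^3 + 8*l^2 + 336*l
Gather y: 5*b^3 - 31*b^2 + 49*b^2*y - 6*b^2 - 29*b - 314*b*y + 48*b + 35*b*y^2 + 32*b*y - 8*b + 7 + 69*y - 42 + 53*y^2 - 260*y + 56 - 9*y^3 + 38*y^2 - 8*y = 5*b^3 - 37*b^2 + 11*b - 9*y^3 + y^2*(35*b + 91) + y*(49*b^2 - 282*b - 199) + 21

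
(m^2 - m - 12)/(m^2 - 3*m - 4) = (m + 3)/(m + 1)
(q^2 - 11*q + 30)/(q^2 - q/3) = 3*(q^2 - 11*q + 30)/(q*(3*q - 1))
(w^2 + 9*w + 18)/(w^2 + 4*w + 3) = (w + 6)/(w + 1)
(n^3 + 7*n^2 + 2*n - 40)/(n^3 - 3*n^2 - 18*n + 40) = (n + 5)/(n - 5)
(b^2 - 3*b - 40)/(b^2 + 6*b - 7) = (b^2 - 3*b - 40)/(b^2 + 6*b - 7)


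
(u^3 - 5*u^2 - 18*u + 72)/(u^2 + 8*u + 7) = (u^3 - 5*u^2 - 18*u + 72)/(u^2 + 8*u + 7)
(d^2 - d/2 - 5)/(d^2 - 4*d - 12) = (d - 5/2)/(d - 6)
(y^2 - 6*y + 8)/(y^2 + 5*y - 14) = (y - 4)/(y + 7)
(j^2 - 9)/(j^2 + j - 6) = (j - 3)/(j - 2)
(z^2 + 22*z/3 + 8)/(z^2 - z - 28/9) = 3*(z + 6)/(3*z - 7)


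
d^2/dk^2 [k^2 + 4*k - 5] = 2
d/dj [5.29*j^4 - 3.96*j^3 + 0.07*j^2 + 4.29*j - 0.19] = 21.16*j^3 - 11.88*j^2 + 0.14*j + 4.29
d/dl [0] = 0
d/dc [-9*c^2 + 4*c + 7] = 4 - 18*c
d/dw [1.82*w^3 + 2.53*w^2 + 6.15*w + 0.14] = 5.46*w^2 + 5.06*w + 6.15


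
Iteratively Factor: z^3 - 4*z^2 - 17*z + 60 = (z + 4)*(z^2 - 8*z + 15) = (z - 3)*(z + 4)*(z - 5)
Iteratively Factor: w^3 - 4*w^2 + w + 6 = (w - 2)*(w^2 - 2*w - 3) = (w - 3)*(w - 2)*(w + 1)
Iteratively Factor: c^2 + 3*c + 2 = (c + 2)*(c + 1)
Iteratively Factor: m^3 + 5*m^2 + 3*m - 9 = (m + 3)*(m^2 + 2*m - 3) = (m + 3)^2*(m - 1)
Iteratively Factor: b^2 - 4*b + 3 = (b - 1)*(b - 3)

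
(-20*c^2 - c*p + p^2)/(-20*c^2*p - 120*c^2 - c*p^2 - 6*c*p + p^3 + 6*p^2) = 1/(p + 6)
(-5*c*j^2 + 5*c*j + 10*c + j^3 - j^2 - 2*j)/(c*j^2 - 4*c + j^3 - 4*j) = (-5*c*j - 5*c + j^2 + j)/(c*j + 2*c + j^2 + 2*j)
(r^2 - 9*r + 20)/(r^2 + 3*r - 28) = (r - 5)/(r + 7)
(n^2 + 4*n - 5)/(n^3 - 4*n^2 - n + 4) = (n + 5)/(n^2 - 3*n - 4)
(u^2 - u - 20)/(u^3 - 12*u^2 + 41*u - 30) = (u + 4)/(u^2 - 7*u + 6)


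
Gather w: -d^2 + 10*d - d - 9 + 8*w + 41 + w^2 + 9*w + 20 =-d^2 + 9*d + w^2 + 17*w + 52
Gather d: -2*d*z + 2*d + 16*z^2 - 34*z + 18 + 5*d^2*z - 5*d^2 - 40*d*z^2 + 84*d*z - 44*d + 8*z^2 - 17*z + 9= d^2*(5*z - 5) + d*(-40*z^2 + 82*z - 42) + 24*z^2 - 51*z + 27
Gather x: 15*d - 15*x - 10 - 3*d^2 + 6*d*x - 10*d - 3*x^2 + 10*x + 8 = -3*d^2 + 5*d - 3*x^2 + x*(6*d - 5) - 2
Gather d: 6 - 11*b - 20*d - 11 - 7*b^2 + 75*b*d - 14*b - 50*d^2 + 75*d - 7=-7*b^2 - 25*b - 50*d^2 + d*(75*b + 55) - 12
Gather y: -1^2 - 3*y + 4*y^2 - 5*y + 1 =4*y^2 - 8*y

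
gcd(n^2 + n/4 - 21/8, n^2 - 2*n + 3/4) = n - 3/2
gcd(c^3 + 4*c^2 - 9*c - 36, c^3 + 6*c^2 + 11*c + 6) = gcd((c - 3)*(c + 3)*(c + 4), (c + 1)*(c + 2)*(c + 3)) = c + 3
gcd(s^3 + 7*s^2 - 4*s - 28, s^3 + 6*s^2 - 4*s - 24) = s^2 - 4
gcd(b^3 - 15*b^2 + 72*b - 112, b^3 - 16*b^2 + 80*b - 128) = b^2 - 8*b + 16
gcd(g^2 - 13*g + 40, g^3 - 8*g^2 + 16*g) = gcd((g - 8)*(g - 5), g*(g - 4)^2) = 1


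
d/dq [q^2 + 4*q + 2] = 2*q + 4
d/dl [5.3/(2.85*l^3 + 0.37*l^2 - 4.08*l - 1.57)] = (-45.315*l^2 - 3.922*l + 21.624)/(2.85*l^3 + 0.37*l^2 - 4.08*l - 1.57)^2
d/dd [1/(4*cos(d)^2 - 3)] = 8*sin(d)*cos(d)/(4*cos(d)^2 - 3)^2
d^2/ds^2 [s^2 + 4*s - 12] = 2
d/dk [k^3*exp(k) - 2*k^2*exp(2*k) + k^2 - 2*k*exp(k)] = k^3*exp(k) - 4*k^2*exp(2*k) + 3*k^2*exp(k) - 4*k*exp(2*k) - 2*k*exp(k) + 2*k - 2*exp(k)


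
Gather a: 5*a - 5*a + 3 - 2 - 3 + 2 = 0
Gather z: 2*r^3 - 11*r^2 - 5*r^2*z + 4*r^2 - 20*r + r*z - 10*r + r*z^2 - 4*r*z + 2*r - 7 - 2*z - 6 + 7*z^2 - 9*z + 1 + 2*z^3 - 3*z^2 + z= 2*r^3 - 7*r^2 - 28*r + 2*z^3 + z^2*(r + 4) + z*(-5*r^2 - 3*r - 10) - 12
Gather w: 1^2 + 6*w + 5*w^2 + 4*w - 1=5*w^2 + 10*w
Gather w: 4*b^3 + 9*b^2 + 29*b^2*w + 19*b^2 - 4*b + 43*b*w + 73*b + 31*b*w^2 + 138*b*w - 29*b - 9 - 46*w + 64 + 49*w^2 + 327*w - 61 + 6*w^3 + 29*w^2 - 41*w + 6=4*b^3 + 28*b^2 + 40*b + 6*w^3 + w^2*(31*b + 78) + w*(29*b^2 + 181*b + 240)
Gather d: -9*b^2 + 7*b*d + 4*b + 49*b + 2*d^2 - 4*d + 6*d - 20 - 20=-9*b^2 + 53*b + 2*d^2 + d*(7*b + 2) - 40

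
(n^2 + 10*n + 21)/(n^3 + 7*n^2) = (n + 3)/n^2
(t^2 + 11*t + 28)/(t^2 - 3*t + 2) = (t^2 + 11*t + 28)/(t^2 - 3*t + 2)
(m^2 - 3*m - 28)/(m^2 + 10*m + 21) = (m^2 - 3*m - 28)/(m^2 + 10*m + 21)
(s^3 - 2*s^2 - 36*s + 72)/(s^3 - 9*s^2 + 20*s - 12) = (s + 6)/(s - 1)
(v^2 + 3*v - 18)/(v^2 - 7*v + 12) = (v + 6)/(v - 4)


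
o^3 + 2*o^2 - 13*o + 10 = (o - 2)*(o - 1)*(o + 5)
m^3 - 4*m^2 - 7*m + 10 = (m - 5)*(m - 1)*(m + 2)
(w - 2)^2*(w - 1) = w^3 - 5*w^2 + 8*w - 4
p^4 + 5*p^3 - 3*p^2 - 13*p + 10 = (p - 1)^2*(p + 2)*(p + 5)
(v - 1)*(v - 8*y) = v^2 - 8*v*y - v + 8*y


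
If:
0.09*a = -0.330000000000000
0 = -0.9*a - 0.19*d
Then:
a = -3.67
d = 17.37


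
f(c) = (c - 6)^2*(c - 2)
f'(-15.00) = 1155.00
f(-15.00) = -7497.00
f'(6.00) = 0.00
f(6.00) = 0.00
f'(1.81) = 19.15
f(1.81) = -3.34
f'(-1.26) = 100.04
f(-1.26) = -171.83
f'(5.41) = -3.68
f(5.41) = 1.19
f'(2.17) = 13.37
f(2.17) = 2.49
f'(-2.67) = 156.15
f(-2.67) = -351.04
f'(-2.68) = 156.59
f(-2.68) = -352.60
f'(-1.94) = 125.61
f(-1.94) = -248.39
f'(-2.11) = 132.44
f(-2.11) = -270.32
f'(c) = (c - 6)^2 + (c - 2)*(2*c - 12)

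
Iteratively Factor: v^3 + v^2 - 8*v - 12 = (v + 2)*(v^2 - v - 6) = (v + 2)^2*(v - 3)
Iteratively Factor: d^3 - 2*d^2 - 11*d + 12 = (d - 1)*(d^2 - d - 12) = (d - 4)*(d - 1)*(d + 3)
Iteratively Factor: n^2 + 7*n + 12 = (n + 4)*(n + 3)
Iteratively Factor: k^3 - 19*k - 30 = (k + 2)*(k^2 - 2*k - 15) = (k - 5)*(k + 2)*(k + 3)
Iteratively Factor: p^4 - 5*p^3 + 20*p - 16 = (p - 1)*(p^3 - 4*p^2 - 4*p + 16) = (p - 1)*(p + 2)*(p^2 - 6*p + 8) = (p - 4)*(p - 1)*(p + 2)*(p - 2)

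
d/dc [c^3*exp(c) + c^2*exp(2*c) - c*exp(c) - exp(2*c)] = (c^3 + 2*c^2*exp(c) + 3*c^2 + 2*c*exp(c) - c - 2*exp(c) - 1)*exp(c)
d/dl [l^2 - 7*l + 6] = 2*l - 7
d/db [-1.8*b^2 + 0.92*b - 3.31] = 0.92 - 3.6*b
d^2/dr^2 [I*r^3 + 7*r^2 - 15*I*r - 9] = 6*I*r + 14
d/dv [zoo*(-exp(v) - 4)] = zoo*exp(v)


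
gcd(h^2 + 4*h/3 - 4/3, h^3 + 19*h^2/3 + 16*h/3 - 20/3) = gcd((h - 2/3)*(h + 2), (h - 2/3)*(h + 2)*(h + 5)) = h^2 + 4*h/3 - 4/3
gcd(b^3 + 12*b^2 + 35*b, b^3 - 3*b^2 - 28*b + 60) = b + 5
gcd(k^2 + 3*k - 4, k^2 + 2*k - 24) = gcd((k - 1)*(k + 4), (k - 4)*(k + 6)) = 1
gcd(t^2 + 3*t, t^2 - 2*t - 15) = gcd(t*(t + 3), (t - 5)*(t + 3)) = t + 3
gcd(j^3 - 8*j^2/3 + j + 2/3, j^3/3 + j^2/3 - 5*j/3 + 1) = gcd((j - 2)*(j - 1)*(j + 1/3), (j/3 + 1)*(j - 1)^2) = j - 1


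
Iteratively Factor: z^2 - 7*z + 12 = (z - 3)*(z - 4)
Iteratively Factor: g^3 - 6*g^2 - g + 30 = (g - 5)*(g^2 - g - 6) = (g - 5)*(g + 2)*(g - 3)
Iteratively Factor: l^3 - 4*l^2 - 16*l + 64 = (l - 4)*(l^2 - 16) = (l - 4)*(l + 4)*(l - 4)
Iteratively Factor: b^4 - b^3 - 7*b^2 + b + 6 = (b + 2)*(b^3 - 3*b^2 - b + 3) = (b - 1)*(b + 2)*(b^2 - 2*b - 3) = (b - 3)*(b - 1)*(b + 2)*(b + 1)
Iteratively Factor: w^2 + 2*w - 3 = (w + 3)*(w - 1)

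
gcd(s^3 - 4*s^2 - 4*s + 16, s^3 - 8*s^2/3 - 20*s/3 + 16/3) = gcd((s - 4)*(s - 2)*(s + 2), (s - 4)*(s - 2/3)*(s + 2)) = s^2 - 2*s - 8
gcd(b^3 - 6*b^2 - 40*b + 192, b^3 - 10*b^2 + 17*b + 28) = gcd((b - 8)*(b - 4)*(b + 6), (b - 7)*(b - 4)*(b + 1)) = b - 4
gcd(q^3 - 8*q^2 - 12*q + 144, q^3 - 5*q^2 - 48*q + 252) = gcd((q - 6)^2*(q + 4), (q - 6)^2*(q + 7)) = q^2 - 12*q + 36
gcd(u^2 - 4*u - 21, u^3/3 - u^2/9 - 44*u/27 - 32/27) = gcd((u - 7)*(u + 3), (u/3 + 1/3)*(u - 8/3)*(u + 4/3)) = 1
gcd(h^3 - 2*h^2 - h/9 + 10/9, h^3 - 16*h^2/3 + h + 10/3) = h^2 - h/3 - 2/3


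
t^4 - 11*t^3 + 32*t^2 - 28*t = t*(t - 7)*(t - 2)^2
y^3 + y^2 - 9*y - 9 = (y - 3)*(y + 1)*(y + 3)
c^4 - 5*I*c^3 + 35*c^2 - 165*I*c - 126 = (c - 7*I)*(c - 3*I)*(c - I)*(c + 6*I)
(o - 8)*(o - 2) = o^2 - 10*o + 16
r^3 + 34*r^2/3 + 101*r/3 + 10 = (r + 1/3)*(r + 5)*(r + 6)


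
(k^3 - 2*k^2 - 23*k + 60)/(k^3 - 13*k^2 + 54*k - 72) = (k + 5)/(k - 6)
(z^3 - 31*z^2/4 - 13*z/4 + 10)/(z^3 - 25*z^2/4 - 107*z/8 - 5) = 2*(z - 1)/(2*z + 1)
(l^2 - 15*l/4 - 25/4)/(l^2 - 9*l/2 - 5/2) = (4*l + 5)/(2*(2*l + 1))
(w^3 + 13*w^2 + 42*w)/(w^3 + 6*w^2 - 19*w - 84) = w*(w + 6)/(w^2 - w - 12)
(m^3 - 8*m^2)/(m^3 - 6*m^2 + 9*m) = m*(m - 8)/(m^2 - 6*m + 9)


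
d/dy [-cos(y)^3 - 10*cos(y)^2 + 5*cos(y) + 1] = (3*cos(y)^2 + 20*cos(y) - 5)*sin(y)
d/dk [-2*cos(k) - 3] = 2*sin(k)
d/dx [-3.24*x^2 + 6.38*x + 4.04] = 6.38 - 6.48*x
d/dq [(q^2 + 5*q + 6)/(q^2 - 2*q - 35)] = (-7*q^2 - 82*q - 163)/(q^4 - 4*q^3 - 66*q^2 + 140*q + 1225)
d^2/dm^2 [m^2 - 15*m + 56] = 2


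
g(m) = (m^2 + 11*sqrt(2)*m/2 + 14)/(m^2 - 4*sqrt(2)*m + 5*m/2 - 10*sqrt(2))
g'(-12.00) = -0.03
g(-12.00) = 0.39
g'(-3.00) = 0.25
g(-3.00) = -0.08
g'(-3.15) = 0.09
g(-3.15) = -0.10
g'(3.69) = -2.85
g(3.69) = -4.63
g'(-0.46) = -0.27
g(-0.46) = -0.85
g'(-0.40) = -0.28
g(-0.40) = -0.87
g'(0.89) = -0.48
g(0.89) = -1.34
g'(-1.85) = 0.04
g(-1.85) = -0.62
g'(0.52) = -0.41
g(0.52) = -1.18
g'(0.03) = -0.33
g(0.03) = -1.00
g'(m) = (2*m + 11*sqrt(2)/2)/(m^2 - 4*sqrt(2)*m + 5*m/2 - 10*sqrt(2)) + (-2*m - 5/2 + 4*sqrt(2))*(m^2 + 11*sqrt(2)*m/2 + 14)/(m^2 - 4*sqrt(2)*m + 5*m/2 - 10*sqrt(2))^2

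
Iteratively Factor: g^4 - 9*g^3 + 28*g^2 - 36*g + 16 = (g - 2)*(g^3 - 7*g^2 + 14*g - 8) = (g - 2)^2*(g^2 - 5*g + 4) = (g - 4)*(g - 2)^2*(g - 1)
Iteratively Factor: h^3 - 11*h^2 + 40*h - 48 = (h - 4)*(h^2 - 7*h + 12) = (h - 4)^2*(h - 3)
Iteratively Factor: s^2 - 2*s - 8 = (s - 4)*(s + 2)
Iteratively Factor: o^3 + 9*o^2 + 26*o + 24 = (o + 3)*(o^2 + 6*o + 8) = (o + 3)*(o + 4)*(o + 2)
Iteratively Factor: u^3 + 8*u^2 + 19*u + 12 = (u + 1)*(u^2 + 7*u + 12) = (u + 1)*(u + 4)*(u + 3)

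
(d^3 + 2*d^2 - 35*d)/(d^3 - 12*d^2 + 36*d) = (d^2 + 2*d - 35)/(d^2 - 12*d + 36)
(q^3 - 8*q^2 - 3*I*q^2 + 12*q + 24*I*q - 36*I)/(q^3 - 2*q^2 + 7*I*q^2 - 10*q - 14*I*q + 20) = (q^2 - 3*q*(2 + I) + 18*I)/(q^2 + 7*I*q - 10)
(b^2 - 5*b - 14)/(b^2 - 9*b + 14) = (b + 2)/(b - 2)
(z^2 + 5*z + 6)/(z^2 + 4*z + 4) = (z + 3)/(z + 2)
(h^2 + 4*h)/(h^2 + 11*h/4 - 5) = 4*h/(4*h - 5)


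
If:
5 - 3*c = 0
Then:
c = 5/3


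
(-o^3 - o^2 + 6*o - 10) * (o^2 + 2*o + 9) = -o^5 - 3*o^4 - 5*o^3 - 7*o^2 + 34*o - 90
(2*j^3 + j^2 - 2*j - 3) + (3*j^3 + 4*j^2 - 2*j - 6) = 5*j^3 + 5*j^2 - 4*j - 9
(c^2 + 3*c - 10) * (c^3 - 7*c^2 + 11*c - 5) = c^5 - 4*c^4 - 20*c^3 + 98*c^2 - 125*c + 50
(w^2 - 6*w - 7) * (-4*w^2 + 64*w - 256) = -4*w^4 + 88*w^3 - 612*w^2 + 1088*w + 1792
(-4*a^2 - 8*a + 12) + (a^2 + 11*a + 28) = -3*a^2 + 3*a + 40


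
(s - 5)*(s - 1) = s^2 - 6*s + 5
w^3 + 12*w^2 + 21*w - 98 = (w - 2)*(w + 7)^2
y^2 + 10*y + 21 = (y + 3)*(y + 7)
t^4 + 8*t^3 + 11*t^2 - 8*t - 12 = (t - 1)*(t + 1)*(t + 2)*(t + 6)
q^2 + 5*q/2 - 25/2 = (q - 5/2)*(q + 5)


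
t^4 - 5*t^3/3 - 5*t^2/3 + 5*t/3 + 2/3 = (t - 2)*(t - 1)*(t + 1/3)*(t + 1)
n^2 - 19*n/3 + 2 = (n - 6)*(n - 1/3)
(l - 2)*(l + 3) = l^2 + l - 6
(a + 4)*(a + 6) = a^2 + 10*a + 24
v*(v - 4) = v^2 - 4*v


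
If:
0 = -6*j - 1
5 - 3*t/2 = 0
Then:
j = -1/6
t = 10/3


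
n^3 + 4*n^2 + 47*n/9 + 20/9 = (n + 1)*(n + 4/3)*(n + 5/3)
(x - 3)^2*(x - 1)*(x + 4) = x^4 - 3*x^3 - 13*x^2 + 51*x - 36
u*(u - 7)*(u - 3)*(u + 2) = u^4 - 8*u^3 + u^2 + 42*u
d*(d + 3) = d^2 + 3*d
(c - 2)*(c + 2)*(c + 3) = c^3 + 3*c^2 - 4*c - 12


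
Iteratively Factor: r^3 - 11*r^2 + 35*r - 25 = (r - 5)*(r^2 - 6*r + 5) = (r - 5)*(r - 1)*(r - 5)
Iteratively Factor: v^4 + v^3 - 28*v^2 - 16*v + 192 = (v + 4)*(v^3 - 3*v^2 - 16*v + 48) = (v - 3)*(v + 4)*(v^2 - 16) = (v - 4)*(v - 3)*(v + 4)*(v + 4)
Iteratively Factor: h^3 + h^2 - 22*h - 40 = (h + 4)*(h^2 - 3*h - 10) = (h - 5)*(h + 4)*(h + 2)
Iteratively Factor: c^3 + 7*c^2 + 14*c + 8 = (c + 2)*(c^2 + 5*c + 4) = (c + 1)*(c + 2)*(c + 4)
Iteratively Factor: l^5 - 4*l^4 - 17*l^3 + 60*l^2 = (l)*(l^4 - 4*l^3 - 17*l^2 + 60*l) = l^2*(l^3 - 4*l^2 - 17*l + 60) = l^2*(l - 5)*(l^2 + l - 12) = l^2*(l - 5)*(l - 3)*(l + 4)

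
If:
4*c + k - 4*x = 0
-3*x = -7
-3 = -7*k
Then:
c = 187/84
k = 3/7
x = 7/3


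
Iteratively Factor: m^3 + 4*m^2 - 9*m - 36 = (m + 4)*(m^2 - 9) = (m - 3)*(m + 4)*(m + 3)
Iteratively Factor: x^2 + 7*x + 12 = (x + 4)*(x + 3)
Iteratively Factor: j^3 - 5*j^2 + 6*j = (j - 2)*(j^2 - 3*j) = j*(j - 2)*(j - 3)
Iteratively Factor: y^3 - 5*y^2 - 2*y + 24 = (y + 2)*(y^2 - 7*y + 12) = (y - 4)*(y + 2)*(y - 3)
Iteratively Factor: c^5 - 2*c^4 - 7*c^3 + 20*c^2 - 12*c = (c - 2)*(c^4 - 7*c^2 + 6*c) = (c - 2)^2*(c^3 + 2*c^2 - 3*c) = c*(c - 2)^2*(c^2 + 2*c - 3) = c*(c - 2)^2*(c + 3)*(c - 1)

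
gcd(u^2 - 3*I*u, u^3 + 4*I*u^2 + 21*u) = u^2 - 3*I*u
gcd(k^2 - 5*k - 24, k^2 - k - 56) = k - 8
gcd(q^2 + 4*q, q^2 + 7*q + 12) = q + 4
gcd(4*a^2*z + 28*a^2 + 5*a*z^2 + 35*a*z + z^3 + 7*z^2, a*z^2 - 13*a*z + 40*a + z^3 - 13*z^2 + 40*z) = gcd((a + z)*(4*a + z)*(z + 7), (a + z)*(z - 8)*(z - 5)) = a + z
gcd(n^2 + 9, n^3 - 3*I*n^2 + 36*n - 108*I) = n - 3*I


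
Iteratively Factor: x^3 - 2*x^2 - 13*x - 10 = (x + 2)*(x^2 - 4*x - 5) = (x + 1)*(x + 2)*(x - 5)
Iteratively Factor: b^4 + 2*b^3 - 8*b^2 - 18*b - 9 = (b + 3)*(b^3 - b^2 - 5*b - 3) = (b + 1)*(b + 3)*(b^2 - 2*b - 3) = (b - 3)*(b + 1)*(b + 3)*(b + 1)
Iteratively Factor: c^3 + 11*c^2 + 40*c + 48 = (c + 3)*(c^2 + 8*c + 16) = (c + 3)*(c + 4)*(c + 4)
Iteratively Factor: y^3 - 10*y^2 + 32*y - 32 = (y - 2)*(y^2 - 8*y + 16) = (y - 4)*(y - 2)*(y - 4)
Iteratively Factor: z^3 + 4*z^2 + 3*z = (z + 3)*(z^2 + z) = (z + 1)*(z + 3)*(z)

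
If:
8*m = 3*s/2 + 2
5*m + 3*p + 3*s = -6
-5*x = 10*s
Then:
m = 1/4 - 3*x/32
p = 21*x/32 - 29/12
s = -x/2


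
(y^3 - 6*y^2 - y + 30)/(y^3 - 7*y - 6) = (y - 5)/(y + 1)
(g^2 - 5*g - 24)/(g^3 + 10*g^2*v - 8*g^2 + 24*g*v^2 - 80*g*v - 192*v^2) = (g + 3)/(g^2 + 10*g*v + 24*v^2)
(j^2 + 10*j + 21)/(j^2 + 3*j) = (j + 7)/j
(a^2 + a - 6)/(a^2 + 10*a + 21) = (a - 2)/(a + 7)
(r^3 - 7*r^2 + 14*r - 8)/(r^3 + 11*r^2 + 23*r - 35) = (r^2 - 6*r + 8)/(r^2 + 12*r + 35)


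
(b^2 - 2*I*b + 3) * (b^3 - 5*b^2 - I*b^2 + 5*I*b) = b^5 - 5*b^4 - 3*I*b^4 + b^3 + 15*I*b^3 - 5*b^2 - 3*I*b^2 + 15*I*b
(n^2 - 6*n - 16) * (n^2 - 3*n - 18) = n^4 - 9*n^3 - 16*n^2 + 156*n + 288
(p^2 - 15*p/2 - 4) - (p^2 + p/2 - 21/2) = 13/2 - 8*p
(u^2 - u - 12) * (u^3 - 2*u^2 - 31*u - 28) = u^5 - 3*u^4 - 41*u^3 + 27*u^2 + 400*u + 336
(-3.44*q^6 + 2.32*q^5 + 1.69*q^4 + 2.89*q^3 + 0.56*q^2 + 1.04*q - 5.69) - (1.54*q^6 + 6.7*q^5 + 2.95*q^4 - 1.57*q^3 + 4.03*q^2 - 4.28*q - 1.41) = -4.98*q^6 - 4.38*q^5 - 1.26*q^4 + 4.46*q^3 - 3.47*q^2 + 5.32*q - 4.28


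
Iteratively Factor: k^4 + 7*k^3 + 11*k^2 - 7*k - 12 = (k + 3)*(k^3 + 4*k^2 - k - 4) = (k + 3)*(k + 4)*(k^2 - 1) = (k + 1)*(k + 3)*(k + 4)*(k - 1)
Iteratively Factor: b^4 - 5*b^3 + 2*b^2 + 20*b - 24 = (b - 3)*(b^3 - 2*b^2 - 4*b + 8) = (b - 3)*(b - 2)*(b^2 - 4) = (b - 3)*(b - 2)^2*(b + 2)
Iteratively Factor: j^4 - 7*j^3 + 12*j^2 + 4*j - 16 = (j + 1)*(j^3 - 8*j^2 + 20*j - 16) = (j - 2)*(j + 1)*(j^2 - 6*j + 8) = (j - 4)*(j - 2)*(j + 1)*(j - 2)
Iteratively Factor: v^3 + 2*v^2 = (v)*(v^2 + 2*v) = v^2*(v + 2)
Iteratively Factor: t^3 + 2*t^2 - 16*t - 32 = (t + 4)*(t^2 - 2*t - 8) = (t + 2)*(t + 4)*(t - 4)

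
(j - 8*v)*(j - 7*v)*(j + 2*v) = j^3 - 13*j^2*v + 26*j*v^2 + 112*v^3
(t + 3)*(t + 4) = t^2 + 7*t + 12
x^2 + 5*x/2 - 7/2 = (x - 1)*(x + 7/2)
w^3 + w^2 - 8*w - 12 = (w - 3)*(w + 2)^2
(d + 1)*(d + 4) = d^2 + 5*d + 4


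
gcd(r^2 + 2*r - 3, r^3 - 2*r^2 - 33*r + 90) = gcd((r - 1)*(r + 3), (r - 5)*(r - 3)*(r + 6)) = 1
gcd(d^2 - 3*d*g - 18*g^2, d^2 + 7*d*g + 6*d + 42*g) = 1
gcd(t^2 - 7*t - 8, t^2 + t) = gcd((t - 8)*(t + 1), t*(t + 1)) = t + 1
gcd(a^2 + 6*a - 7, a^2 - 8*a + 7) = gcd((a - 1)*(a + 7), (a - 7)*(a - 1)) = a - 1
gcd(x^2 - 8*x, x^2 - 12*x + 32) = x - 8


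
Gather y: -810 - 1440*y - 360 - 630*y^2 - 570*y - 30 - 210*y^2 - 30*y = -840*y^2 - 2040*y - 1200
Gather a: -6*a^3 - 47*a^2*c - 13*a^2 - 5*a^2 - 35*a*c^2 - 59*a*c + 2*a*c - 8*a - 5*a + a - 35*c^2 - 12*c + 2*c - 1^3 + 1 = -6*a^3 + a^2*(-47*c - 18) + a*(-35*c^2 - 57*c - 12) - 35*c^2 - 10*c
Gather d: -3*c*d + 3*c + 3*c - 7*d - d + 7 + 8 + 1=6*c + d*(-3*c - 8) + 16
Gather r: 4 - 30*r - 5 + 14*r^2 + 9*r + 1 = 14*r^2 - 21*r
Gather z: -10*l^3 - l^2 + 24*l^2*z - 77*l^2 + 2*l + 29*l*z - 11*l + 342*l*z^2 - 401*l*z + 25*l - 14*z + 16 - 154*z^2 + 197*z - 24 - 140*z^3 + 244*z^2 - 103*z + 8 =-10*l^3 - 78*l^2 + 16*l - 140*z^3 + z^2*(342*l + 90) + z*(24*l^2 - 372*l + 80)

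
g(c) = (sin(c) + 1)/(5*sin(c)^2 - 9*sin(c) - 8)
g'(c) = (-10*sin(c)*cos(c) + 9*cos(c))*(sin(c) + 1)/(5*sin(c)^2 - 9*sin(c) - 8)^2 + cos(c)/(5*sin(c)^2 - 9*sin(c) - 8) = (-5*sin(c)^2 - 10*sin(c) + 1)*cos(c)/(5*sin(c)^2 - 9*sin(c) - 8)^2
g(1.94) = -0.16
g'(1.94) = 0.03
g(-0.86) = 0.14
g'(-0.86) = 1.30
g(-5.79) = -0.13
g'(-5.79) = -0.03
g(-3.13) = -0.13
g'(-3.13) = -0.02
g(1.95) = -0.16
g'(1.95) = 0.03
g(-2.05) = 0.03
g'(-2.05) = -0.18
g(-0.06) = -0.13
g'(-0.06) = 0.03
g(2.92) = -0.13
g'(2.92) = 0.01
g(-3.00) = -0.13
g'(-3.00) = -0.05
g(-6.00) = -0.13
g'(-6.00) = -0.02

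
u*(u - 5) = u^2 - 5*u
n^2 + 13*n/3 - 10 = (n - 5/3)*(n + 6)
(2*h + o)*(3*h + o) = 6*h^2 + 5*h*o + o^2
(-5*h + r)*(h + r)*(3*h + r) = -15*h^3 - 17*h^2*r - h*r^2 + r^3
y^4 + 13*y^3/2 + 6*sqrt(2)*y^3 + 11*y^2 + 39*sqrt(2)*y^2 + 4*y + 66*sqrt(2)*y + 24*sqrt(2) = (y + 1/2)*(y + 2)*(y + 4)*(y + 6*sqrt(2))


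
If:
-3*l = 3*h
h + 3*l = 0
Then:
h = 0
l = 0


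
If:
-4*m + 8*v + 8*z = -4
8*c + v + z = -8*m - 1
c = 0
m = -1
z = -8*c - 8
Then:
No Solution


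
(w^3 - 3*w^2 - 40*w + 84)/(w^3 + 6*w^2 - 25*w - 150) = (w^2 - 9*w + 14)/(w^2 - 25)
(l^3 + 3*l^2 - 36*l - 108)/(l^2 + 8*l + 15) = (l^2 - 36)/(l + 5)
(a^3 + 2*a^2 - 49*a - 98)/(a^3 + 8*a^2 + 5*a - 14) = (a - 7)/(a - 1)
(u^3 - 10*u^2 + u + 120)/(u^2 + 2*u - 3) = (u^2 - 13*u + 40)/(u - 1)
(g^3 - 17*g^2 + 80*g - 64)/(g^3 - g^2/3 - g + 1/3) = 3*(g^2 - 16*g + 64)/(3*g^2 + 2*g - 1)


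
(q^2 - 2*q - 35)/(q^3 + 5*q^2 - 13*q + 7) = (q^2 - 2*q - 35)/(q^3 + 5*q^2 - 13*q + 7)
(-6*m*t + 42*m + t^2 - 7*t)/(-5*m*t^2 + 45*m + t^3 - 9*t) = (6*m*t - 42*m - t^2 + 7*t)/(5*m*t^2 - 45*m - t^3 + 9*t)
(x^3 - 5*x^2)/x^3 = (x - 5)/x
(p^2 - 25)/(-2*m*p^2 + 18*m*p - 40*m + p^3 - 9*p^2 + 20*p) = (p + 5)/(-2*m*p + 8*m + p^2 - 4*p)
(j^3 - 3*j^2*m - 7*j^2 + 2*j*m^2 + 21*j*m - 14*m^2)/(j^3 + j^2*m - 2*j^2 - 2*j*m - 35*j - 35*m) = (j^2 - 3*j*m + 2*m^2)/(j^2 + j*m + 5*j + 5*m)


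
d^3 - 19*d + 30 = (d - 3)*(d - 2)*(d + 5)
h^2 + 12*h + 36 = (h + 6)^2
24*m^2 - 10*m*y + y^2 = (-6*m + y)*(-4*m + y)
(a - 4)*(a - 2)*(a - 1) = a^3 - 7*a^2 + 14*a - 8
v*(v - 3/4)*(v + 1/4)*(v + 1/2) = v^4 - 7*v^2/16 - 3*v/32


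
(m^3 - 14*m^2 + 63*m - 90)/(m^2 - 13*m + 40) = (m^2 - 9*m + 18)/(m - 8)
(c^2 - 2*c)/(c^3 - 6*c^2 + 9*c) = (c - 2)/(c^2 - 6*c + 9)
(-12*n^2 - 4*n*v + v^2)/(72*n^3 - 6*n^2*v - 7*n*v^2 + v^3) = (2*n + v)/(-12*n^2 - n*v + v^2)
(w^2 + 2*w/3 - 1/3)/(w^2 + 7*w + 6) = (w - 1/3)/(w + 6)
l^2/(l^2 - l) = l/(l - 1)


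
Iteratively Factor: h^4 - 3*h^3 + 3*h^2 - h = (h)*(h^3 - 3*h^2 + 3*h - 1) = h*(h - 1)*(h^2 - 2*h + 1) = h*(h - 1)^2*(h - 1)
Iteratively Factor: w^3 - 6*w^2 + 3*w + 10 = (w + 1)*(w^2 - 7*w + 10) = (w - 5)*(w + 1)*(w - 2)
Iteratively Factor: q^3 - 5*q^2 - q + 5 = (q - 1)*(q^2 - 4*q - 5) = (q - 5)*(q - 1)*(q + 1)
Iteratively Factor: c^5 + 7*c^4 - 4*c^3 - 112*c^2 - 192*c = (c)*(c^4 + 7*c^3 - 4*c^2 - 112*c - 192) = c*(c - 4)*(c^3 + 11*c^2 + 40*c + 48) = c*(c - 4)*(c + 4)*(c^2 + 7*c + 12) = c*(c - 4)*(c + 3)*(c + 4)*(c + 4)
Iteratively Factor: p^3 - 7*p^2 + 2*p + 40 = (p - 5)*(p^2 - 2*p - 8) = (p - 5)*(p - 4)*(p + 2)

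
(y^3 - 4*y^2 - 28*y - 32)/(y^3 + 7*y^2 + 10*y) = (y^2 - 6*y - 16)/(y*(y + 5))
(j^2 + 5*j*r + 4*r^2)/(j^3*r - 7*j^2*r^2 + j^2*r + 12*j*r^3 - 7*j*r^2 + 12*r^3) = (j^2 + 5*j*r + 4*r^2)/(r*(j^3 - 7*j^2*r + j^2 + 12*j*r^2 - 7*j*r + 12*r^2))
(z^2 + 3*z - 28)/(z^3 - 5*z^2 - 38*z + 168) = (z + 7)/(z^2 - z - 42)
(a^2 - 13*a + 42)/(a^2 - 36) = (a - 7)/(a + 6)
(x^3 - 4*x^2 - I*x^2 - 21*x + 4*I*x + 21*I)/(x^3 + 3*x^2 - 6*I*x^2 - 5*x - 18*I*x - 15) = (x - 7)/(x - 5*I)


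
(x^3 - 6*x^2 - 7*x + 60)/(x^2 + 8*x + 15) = (x^2 - 9*x + 20)/(x + 5)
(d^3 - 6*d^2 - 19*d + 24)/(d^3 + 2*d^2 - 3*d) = (d - 8)/d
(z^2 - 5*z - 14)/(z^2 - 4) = (z - 7)/(z - 2)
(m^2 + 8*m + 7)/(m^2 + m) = (m + 7)/m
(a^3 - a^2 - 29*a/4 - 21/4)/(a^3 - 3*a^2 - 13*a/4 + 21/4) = (a + 1)/(a - 1)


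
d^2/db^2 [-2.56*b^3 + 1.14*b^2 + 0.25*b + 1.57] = 2.28 - 15.36*b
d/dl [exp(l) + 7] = exp(l)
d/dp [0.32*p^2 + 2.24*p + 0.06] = 0.64*p + 2.24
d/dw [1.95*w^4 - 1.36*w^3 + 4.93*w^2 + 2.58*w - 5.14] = 7.8*w^3 - 4.08*w^2 + 9.86*w + 2.58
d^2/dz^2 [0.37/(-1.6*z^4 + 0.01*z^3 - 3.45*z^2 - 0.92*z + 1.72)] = ((7.104*z^2 - 0.0222*z + 2.553)*(1.6*z^4 - 0.01*z^3 + 3.45*z^2 + 0.92*z - 1.72) - 0.37*(6.4*z^3 - 0.03*z^2 + 6.9*z + 0.92)*(12.8*z^3 - 0.06*z^2 + 13.8*z + 1.84))/(1.6*z^4 - 0.01*z^3 + 3.45*z^2 + 0.92*z - 1.72)^3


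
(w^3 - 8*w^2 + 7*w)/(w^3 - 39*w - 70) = w*(w - 1)/(w^2 + 7*w + 10)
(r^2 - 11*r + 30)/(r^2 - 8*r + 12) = (r - 5)/(r - 2)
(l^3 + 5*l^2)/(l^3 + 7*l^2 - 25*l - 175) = l^2/(l^2 + 2*l - 35)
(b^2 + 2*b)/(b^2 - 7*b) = (b + 2)/(b - 7)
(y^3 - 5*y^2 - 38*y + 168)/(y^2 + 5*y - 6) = (y^2 - 11*y + 28)/(y - 1)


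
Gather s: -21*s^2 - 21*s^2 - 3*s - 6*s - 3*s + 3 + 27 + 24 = -42*s^2 - 12*s + 54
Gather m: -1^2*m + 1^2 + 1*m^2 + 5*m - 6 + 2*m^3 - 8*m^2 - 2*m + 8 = 2*m^3 - 7*m^2 + 2*m + 3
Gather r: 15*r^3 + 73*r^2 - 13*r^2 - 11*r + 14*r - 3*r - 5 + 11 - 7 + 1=15*r^3 + 60*r^2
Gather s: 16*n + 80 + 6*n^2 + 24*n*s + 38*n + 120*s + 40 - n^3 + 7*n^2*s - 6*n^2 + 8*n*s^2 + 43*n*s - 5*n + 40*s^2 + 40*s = -n^3 + 49*n + s^2*(8*n + 40) + s*(7*n^2 + 67*n + 160) + 120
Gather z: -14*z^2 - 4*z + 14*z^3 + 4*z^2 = 14*z^3 - 10*z^2 - 4*z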